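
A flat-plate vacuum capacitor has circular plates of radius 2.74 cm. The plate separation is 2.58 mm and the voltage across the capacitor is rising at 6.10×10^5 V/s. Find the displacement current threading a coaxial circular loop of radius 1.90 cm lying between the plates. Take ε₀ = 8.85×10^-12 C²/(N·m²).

With E = V/d, dE/dt = 2.364×10^8 V/(m·s) and πR² = 2.359×10^-3 m², giving I_d = ε₀ πR² dE/dt = 4.935×10^-6 A.
Through an area πr² the displacement current is I_d·(πr²/πR²) = I_d (r/R)² = 2.37×10^-6 A.

2.37×10^-6 A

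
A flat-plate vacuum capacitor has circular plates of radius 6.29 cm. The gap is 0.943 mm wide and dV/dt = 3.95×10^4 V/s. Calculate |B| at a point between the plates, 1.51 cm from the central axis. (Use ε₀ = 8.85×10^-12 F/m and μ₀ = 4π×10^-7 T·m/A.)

With E = V/d, dE/dt = 4.189×10^7 V/(m·s) and πR² = 0.01243 m², giving I_d = ε₀ πR² dE/dt = 4.608×10^-6 A.
For r < R the Ampère–Maxwell law gives B(2πr) = μ₀ I_d (r²/R²), so B = μ₀ I_d r/(2πR²) = (4π×10^-7)(4.608×10^-6)(0.0151)/(2π·0.0629²) = 3.52×10^-12 T.

3.52×10^-12 T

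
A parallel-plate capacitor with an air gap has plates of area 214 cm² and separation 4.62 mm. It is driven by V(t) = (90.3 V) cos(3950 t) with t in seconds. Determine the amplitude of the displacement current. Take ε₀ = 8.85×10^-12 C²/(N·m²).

The displacement current equals the conduction current C dV/dt, which peaks at C V₀ ω.
With C = ε₀A/d = (8.85×10^-12)(0.0214)/(4.62×10^-3) = 4.099×10^-11 F and ω = 3950 rad/s, I_d,max = (4.099×10^-11)(90.3)(3950) = 1.46×10^-5 A.

1.46×10^-5 A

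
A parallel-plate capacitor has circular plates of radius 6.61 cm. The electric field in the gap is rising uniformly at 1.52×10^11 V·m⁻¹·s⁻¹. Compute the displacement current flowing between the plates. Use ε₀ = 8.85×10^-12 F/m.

I_d = ε₀ A (dE/dt) = (8.85×10^-12)(0.01373 m²)(1.52×10^11) = 0.0185 A.

0.0185 A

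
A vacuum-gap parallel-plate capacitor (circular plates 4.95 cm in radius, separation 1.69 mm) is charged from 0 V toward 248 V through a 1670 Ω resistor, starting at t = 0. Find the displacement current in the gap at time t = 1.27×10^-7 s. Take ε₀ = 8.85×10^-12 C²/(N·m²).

C = ε₀A/d = (8.85×10^-12)(7.698×10^-3)/(1.69×10^-3) = 4.031×10^-11 F, so τ = RC = 6.732×10^-8 s.
The conduction current is I(t) = (V₀/R) e^(−t/τ), and the displacement current between the plates equals it.
t/τ = 1.887; I_d = (248/1670) · e^(−1.887) = (0.1485)(0.1515) = 0.0225 A.

0.0225 A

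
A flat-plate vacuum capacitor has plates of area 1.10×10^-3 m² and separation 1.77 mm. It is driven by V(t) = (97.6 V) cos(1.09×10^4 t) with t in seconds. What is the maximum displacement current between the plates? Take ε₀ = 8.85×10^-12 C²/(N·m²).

C = ε₀A/d = (8.85×10^-12)(1.10×10^-3)/(1.77×10^-3) = 5.500×10^-12 F; ω = 1.09×10^4 rad/s.
I_d = C dV/dt, so |I_d|_max = C V₀ ω = (5.500×10^-12)(97.6)(1.09×10^4) = 5.85×10^-6 A.

5.85×10^-6 A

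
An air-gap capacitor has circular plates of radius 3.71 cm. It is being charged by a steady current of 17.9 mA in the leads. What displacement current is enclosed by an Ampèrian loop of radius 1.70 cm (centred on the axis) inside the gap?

By continuity the displacement current in the gap matches the conduction current: I_d = 0.0179 A.
Through an area πr² the displacement current is I_d·(πr²/πR²) = I_d (r/R)² = 3.76×10^-3 A.

3.76×10^-3 A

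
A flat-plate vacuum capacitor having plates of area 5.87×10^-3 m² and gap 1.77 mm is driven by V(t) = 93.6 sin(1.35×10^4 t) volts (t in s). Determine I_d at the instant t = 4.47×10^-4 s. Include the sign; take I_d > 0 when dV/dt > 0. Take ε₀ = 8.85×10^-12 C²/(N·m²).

C = ε₀A/d = (8.85×10^-12)(5.87×10^-3)/(1.77×10^-3) = 2.935×10^-11 F. dV/dt = V₀ω·cos(ωt); at ωt = 6.0345 rad this factor is 0.9692.
I_d = C dV/dt = (2.935×10^-11)(93.6)(1.35×10^4)(0.9692) = 3.59×10^-5 A.

3.59×10^-5 A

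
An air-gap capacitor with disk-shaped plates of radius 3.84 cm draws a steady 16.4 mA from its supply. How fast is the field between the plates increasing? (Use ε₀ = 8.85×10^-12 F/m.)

The displacement current between the plates equals the conduction current, I_d = 16.4 mA.
Since I_d = ε₀ A dE/dt, dE/dt = I_d/(ε₀A) = (0.0164)/((8.85×10^-12)(4.632×10^-3)) = 4.00×10^11 V/(m·s).

4.00×10^11 V/(m·s)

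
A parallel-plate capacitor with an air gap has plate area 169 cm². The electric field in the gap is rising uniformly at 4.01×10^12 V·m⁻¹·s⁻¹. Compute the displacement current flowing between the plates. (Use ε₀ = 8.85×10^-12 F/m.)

0.600 A

With a uniform field, Φ_E = EA, so I_d = ε₀ A dE/dt = 0.600 A.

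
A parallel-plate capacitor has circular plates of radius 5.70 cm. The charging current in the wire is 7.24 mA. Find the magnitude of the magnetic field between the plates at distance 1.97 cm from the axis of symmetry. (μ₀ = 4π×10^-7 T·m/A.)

8.78×10^-9 T

By continuity the displacement current in the gap matches the conduction current: I_d = 7.24×10^-3 A.
∮B·dl = μ₀ I_d,enc with I_d,enc = I_d r²/R² = 8.648×10^-4 A; so B = μ₀ I_d,enc/(2πr) = 8.78×10^-9 T.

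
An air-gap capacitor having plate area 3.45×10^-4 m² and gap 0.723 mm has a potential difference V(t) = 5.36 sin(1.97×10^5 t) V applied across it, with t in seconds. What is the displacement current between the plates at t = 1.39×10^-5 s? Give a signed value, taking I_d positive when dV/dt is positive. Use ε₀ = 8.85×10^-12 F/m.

-4.10×10^-6 A

dV/dt = (5.36)(1.97×10^5)·cos(2.7383) = -9.712×10^5 V/s.
I_d = C dV/dt with C = ε₀A/d = (8.85×10^-12)(3.45×10^-4)/(7.23×10^-4) = 4.223×10^-12 F, so I_d = (4.223×10^-12)(-9.712×10^5) = -4.10×10^-6 A.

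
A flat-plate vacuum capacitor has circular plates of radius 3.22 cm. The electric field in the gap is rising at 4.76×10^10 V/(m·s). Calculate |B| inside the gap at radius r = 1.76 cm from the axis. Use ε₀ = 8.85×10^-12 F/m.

4.66×10^-9 T

Total displacement current: I_d = ε₀(πR²)(dE/dt) = (8.85×10^-12)(3.257×10^-3)(4.76×10^10) = 1.372×10^-3 A.
An Ampèrian loop of radius r encloses a fraction (r/R)² of I_d. Then B·2πr = μ₀ I_d (r/R)², giving B = μ₀ I_d r/(2πR²) = 4.66×10^-9 T.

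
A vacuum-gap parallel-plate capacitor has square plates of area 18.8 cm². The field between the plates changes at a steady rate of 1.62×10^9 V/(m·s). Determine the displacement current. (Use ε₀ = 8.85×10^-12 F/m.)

With a uniform field, Φ_E = EA, so I_d = ε₀ A dE/dt = 2.70×10^-5 A.

2.70×10^-5 A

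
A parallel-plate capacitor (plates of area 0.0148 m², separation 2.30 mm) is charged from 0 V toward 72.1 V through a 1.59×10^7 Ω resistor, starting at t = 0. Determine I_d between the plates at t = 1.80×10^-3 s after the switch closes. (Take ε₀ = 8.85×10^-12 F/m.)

C = ε₀A/d = (8.85×10^-12)(0.0148)/(2.30×10^-3) = 5.695×10^-11 F and τ = RC = 9.055×10^-4 s. I_d in the gap equals the RC charging current.
I_d(t) = (V₀/R) e^(−t/τ) = 4.535×10^-6 · e^(−1.988) = 6.21×10^-7 A.

6.21×10^-7 A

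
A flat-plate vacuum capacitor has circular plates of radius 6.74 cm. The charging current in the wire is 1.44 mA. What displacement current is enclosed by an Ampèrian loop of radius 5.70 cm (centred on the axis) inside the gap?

1.03×10^-3 A

No conduction current crosses the gap, so I_d there equals the 1.44×10^-3 A in the leads.
The field is uniform, so I_d,enc = I_d (r/R)² = (1.44×10^-3)(5.70/6.74)² = 1.03×10^-3 A.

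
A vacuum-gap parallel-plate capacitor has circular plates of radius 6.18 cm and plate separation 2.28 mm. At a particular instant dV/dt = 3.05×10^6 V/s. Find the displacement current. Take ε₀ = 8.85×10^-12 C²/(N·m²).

C = ε₀A/d = (8.85×10^-12)(0.01200)/(2.28×10^-3) = 4.658×10^-11 F.
I_d = C dV/dt = (4.658×10^-11)(3.05×10^6) = 1.42×10^-4 A.

1.42×10^-4 A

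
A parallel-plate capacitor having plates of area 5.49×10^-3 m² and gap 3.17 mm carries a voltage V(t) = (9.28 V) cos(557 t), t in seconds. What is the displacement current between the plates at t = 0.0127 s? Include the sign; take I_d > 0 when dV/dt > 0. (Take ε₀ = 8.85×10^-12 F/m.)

dE/dt = (V₀ω/d)·−sin(ωt) with ωt = 7.0739 rad: (9.28)(557)(-0.7109)/(3.17×10^-3) = -1.159×10^6 V/(m·s).
I_d = ε₀ A dE/dt = (8.85×10^-12)(5.49×10^-3)(-1.159×10^6) = -5.63×10^-8 A.

-5.63×10^-8 A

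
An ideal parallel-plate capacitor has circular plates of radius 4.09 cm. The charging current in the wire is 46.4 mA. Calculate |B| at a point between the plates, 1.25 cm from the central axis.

6.93×10^-8 T

By continuity the displacement current in the gap matches the conduction current: I_d = 0.0464 A.
For r < R the Ampère–Maxwell law gives B(2πr) = μ₀ I_d (r²/R²), so B = μ₀ I_d r/(2πR²) = (4π×10^-7)(0.0464)(0.0125)/(2π·0.0409²) = 6.93×10^-8 T.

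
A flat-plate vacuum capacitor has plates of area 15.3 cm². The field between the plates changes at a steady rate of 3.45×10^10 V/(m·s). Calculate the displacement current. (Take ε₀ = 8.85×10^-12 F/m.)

4.67×10^-4 A

The displacement current is ε₀ times dΦ_E/dt = ε₀ A dE/dt = (8.85×10^-12)(1.53×10^-3)(3.45×10^10) = 4.67×10^-4 A.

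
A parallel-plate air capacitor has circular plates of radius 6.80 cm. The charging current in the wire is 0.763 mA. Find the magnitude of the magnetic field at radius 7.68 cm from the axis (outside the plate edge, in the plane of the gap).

Between the plates the displacement current equals the wire current: I_d = 0.763 mA = 7.63×10^-4 A.
For r ≥ R the full I_d is enclosed: B = μ₀ I_d/(2πr) = (4π×10^-7)(7.63×10^-4)/(2π·0.0768) = 1.99×10^-9 T.

1.99×10^-9 T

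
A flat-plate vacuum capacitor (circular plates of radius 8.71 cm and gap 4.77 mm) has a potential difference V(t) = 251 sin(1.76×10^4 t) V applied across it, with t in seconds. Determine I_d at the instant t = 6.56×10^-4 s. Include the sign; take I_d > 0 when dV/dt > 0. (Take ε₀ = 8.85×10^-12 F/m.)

1.02×10^-4 A

dV/dt = (251)(1.76×10^4)·cos(11.5456) = 2.309×10^6 V/s.
I_d = C dV/dt with C = ε₀A/d = (8.85×10^-12)(0.02383)/(4.77×10^-3) = 4.421×10^-11 F, so I_d = (4.421×10^-11)(2.309×10^6) = 1.02×10^-4 A.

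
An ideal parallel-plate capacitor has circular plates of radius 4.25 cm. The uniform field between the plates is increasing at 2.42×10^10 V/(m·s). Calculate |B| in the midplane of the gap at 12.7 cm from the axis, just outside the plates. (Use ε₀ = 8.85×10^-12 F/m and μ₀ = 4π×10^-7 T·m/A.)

1.91×10^-9 T

I_d = ε₀ dΦ_E/dt = ε₀ πR² (dE/dt) = (8.85×10^-12)(5.675×10^-3)(2.42×10^10) = 1.215×10^-3 A through the full plate area.
For r ≥ R the full I_d is enclosed: B = μ₀ I_d/(2πr) = (4π×10^-7)(1.215×10^-3)/(2π·0.127) = 1.91×10^-9 T.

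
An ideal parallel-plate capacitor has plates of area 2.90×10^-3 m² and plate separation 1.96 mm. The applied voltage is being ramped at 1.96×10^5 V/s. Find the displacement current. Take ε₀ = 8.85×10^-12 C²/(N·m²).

The field between the plates is E = V/d, so dE/dt = (1.96×10^5)/(1.96×10^-3 m) = 1.000×10^8 V/(m·s).
I_d = ε₀ A (dE/dt) = (8.85×10^-12)(2.90×10^-3)(1.000×10^8) = 2.57×10^-6 A.

2.57×10^-6 A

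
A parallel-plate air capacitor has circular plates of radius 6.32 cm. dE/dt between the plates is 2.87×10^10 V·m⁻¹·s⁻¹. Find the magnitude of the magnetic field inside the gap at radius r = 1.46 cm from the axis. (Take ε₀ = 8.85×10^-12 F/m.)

2.33×10^-9 T

Total displacement current: I_d = ε₀(πR²)(dE/dt) = (8.85×10^-12)(0.01255)(2.87×10^10) = 3.188×10^-3 A.
An Ampèrian loop of radius r encloses a fraction (r/R)² of I_d. Then B·2πr = μ₀ I_d (r/R)², giving B = μ₀ I_d r/(2πR²) = 2.33×10^-9 T.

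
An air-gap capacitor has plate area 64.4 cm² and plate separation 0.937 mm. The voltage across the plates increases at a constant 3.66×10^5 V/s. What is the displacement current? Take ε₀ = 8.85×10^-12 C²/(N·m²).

2.23×10^-5 A

The field between the plates is E = V/d, so dE/dt = (3.66×10^5)/(9.37×10^-4 m) = 3.906×10^8 V/(m·s).
I_d = ε₀ A (dE/dt) = (8.85×10^-12)(6.44×10^-3)(3.906×10^8) = 2.23×10^-5 A.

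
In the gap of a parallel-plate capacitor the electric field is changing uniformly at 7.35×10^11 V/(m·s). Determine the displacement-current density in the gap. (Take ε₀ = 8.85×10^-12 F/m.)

The displacement-current density is ε₀ ∂E/∂t = (8.85×10^-12)(7.35×10^11) = 6.50 A/m².

6.50 A/m²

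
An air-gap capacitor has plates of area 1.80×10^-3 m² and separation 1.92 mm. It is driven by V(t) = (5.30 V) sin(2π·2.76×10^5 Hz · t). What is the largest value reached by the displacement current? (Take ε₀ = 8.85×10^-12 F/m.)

C = ε₀A/d = (8.85×10^-12)(1.80×10^-3)/(1.92×10^-3) = 8.297×10^-12 F; ω = 2πf = 1.734×10^6 rad/s.
I_d = C dV/dt, so |I_d|_max = C V₀ ω = (8.297×10^-12)(5.30)(1.734×10^6) = 7.63×10^-5 A.

7.63×10^-5 A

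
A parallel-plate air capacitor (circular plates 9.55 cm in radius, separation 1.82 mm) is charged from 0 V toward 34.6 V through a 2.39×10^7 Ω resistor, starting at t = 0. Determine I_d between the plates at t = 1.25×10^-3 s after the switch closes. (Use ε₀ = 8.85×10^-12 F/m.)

9.95×10^-7 A

C = ε₀A/d = (8.85×10^-12)(0.02865)/(1.82×10^-3) = 1.393×10^-10 F, so τ = RC = 3.329×10^-3 s.
The conduction current is I(t) = (V₀/R) e^(−t/τ), and the displacement current between the plates equals it.
t/τ = 0.3755; I_d = (34.6/2.39×10^7) · e^(−0.3755) = (1.448×10^-6)(0.6869) = 9.95×10^-7 A.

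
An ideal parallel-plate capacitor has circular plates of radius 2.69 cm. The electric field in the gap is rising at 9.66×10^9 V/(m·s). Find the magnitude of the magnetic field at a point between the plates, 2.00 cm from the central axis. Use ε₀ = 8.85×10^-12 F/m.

1.07×10^-9 T

Through the whole plate area (πR² = 2.273×10^-3 m²), I_d = ε₀ πR² dE/dt = 1.943×10^-4 A.
An Ampèrian loop of radius r encloses a fraction (r/R)² of I_d. Then B·2πr = μ₀ I_d (r/R)², giving B = μ₀ I_d r/(2πR²) = 1.07×10^-9 T.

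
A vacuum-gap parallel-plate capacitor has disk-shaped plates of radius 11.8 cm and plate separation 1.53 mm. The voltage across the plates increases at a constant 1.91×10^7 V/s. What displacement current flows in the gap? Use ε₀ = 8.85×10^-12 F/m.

4.83×10^-3 A

The displacement current equals the charging current C dV/dt. With C = ε₀A/d = (8.85×10^-12)(0.04374)/(1.53×10^-3) = 2.530×10^-10 F, I_d = (2.530×10^-10)(1.91×10^7) = 4.83×10^-3 A.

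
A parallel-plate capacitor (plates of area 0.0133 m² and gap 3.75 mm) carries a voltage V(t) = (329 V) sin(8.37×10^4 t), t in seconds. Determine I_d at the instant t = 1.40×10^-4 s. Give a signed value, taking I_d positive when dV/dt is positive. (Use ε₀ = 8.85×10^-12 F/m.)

5.72×10^-4 A

dV/dt = (329)(8.37×10^4)·cos(11.718) = 1.821×10^7 V/s.
I_d = C dV/dt with C = ε₀A/d = (8.85×10^-12)(0.0133)/(3.75×10^-3) = 3.139×10^-11 F, so I_d = (3.139×10^-11)(1.821×10^7) = 5.72×10^-4 A.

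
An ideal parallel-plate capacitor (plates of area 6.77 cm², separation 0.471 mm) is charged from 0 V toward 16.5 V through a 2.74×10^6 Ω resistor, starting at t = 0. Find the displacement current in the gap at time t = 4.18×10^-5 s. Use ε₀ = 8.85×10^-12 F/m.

C = ε₀A/d = (8.85×10^-12)(6.77×10^-4)/(4.71×10^-4) = 1.272×10^-11 F, so τ = RC = 3.485×10^-5 s.
The conduction current is I(t) = (V₀/R) e^(−t/τ), and the displacement current between the plates equals it.
t/τ = 1.199; I_d = (16.5/2.74×10^6) · e^(−1.199) = (6.022×10^-6)(0.3015) = 1.82×10^-6 A.

1.82×10^-6 A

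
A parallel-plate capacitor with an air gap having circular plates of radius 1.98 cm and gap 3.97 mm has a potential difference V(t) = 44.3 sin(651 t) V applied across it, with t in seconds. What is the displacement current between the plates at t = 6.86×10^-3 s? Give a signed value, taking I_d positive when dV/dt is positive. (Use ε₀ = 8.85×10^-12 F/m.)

-1.93×10^-8 A

C = ε₀A/d = (8.85×10^-12)(1.232×10^-3)/(3.97×10^-3) = 2.746×10^-12 F. dV/dt = V₀ω·cos(ωt); at ωt = 4.46586 rad this factor is -0.2440.
I_d = C dV/dt = (2.746×10^-12)(44.3)(651)(-0.2440) = -1.93×10^-8 A.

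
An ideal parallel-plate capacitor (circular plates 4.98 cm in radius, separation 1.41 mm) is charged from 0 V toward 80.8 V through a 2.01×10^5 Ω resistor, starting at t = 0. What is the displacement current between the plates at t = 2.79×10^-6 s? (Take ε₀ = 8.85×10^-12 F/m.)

C = ε₀A/d = (8.85×10^-12)(7.791×10^-3)/(1.41×10^-3) = 4.890×10^-11 F, so τ = RC = 9.829×10^-6 s.
The conduction current is I(t) = (V₀/R) e^(−t/τ), and the displacement current between the plates equals it.
t/τ = 0.2839; I_d = (80.8/2.01×10^5) · e^(−0.2839) = (4.020×10^-4)(0.7528) = 3.03×10^-4 A.

3.03×10^-4 A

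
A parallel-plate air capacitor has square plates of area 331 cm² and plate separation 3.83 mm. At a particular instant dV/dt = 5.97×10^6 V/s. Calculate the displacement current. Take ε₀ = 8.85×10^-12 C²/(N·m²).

E = V/d so dE/dt = (dV/dt)/d = 1.559×10^9 V/(m·s), and I_d = ε₀ A dE/dt = (8.85×10^-12)(0.0331)(1.559×10^9) = 4.57×10^-4 A.

4.57×10^-4 A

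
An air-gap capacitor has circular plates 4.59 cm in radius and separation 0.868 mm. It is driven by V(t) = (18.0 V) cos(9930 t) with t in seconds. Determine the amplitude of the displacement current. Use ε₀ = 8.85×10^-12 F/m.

C = ε₀A/d = (8.85×10^-12)(6.619×10^-3)/(8.68×10^-4) = 6.749×10^-11 F; ω = 9930 rad/s.
I_d = C dV/dt, so |I_d|_max = C V₀ ω = (6.749×10^-11)(18.0)(9930) = 1.21×10^-5 A.

1.21×10^-5 A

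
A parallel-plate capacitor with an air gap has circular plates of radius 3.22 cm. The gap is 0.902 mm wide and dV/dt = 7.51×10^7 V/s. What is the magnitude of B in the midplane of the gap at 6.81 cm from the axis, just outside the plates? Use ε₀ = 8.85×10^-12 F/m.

With E = V/d, dE/dt = 8.326×10^10 V/(m·s) and πR² = 3.257×10^-3 m², giving I_d = ε₀ πR² dE/dt = 2.400×10^-3 A.
With r > R the enclosed displacement current is the full I_d; B = μ₀ I_d / (2πr) = 7.05×10^-9 T.

7.05×10^-9 T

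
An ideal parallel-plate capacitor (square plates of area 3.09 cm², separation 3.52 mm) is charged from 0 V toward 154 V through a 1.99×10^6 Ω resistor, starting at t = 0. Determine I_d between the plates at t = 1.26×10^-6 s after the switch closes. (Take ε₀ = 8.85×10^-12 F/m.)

3.43×10^-5 A

C = ε₀A/d = (8.85×10^-12)(3.09×10^-4)/(3.52×10^-3) = 7.769×10^-13 F, so τ = RC = 1.546×10^-6 s.
The conduction current is I(t) = (V₀/R) e^(−t/τ), and the displacement current between the plates equals it.
t/τ = 0.8150; I_d = (154/1.99×10^6) · e^(−0.8150) = (7.739×10^-5)(0.4426) = 3.43×10^-5 A.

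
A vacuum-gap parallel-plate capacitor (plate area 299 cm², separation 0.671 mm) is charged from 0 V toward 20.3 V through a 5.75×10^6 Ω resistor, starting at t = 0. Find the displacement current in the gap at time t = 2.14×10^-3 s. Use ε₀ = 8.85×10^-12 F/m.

1.37×10^-6 A

C = ε₀A/d = (8.85×10^-12)(0.0299)/(6.71×10^-4) = 3.944×10^-10 F and τ = RC = 2.268×10^-3 s. I_d in the gap equals the RC charging current.
I_d(t) = (V₀/R) e^(−t/τ) = 3.530×10^-6 · e^(−0.9436) = 1.37×10^-6 A.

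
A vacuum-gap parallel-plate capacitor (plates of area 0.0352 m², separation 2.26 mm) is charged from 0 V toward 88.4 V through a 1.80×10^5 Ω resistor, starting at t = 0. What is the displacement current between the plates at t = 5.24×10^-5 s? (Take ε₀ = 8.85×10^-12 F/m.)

C = ε₀A/d = (8.85×10^-12)(0.0352)/(2.26×10^-3) = 1.378×10^-10 F and τ = RC = 2.480×10^-5 s. I_d in the gap equals the RC charging current.
I_d(t) = (V₀/R) e^(−t/τ) = 4.911×10^-4 · e^(−2.113) = 5.94×10^-5 A.

5.94×10^-5 A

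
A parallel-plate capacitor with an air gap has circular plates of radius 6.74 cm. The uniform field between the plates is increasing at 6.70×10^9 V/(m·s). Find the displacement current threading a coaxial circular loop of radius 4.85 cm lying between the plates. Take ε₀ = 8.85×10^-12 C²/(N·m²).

4.38×10^-4 A

Total displacement current: I_d = ε₀(πR²)(dE/dt) = (8.85×10^-12)(0.01427)(6.70×10^9) = 8.461×10^-4 A.
The field is uniform, so I_d,enc = I_d (r/R)² = (8.461×10^-4)(4.85/6.74)² = 4.38×10^-4 A.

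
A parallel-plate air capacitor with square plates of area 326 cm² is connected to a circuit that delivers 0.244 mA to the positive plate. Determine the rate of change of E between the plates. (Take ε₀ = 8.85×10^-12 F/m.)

8.46×10^8 V/(m·s)

The displacement current between the plates equals the conduction current, I_d = 0.244 mA.
Then dE/dt = I_d/(ε₀A) = 8.46×10^8 V/(m·s).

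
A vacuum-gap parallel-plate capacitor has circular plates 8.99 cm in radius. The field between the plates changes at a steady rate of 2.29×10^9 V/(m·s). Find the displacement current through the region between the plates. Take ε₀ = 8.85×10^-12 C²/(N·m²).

With a uniform field, Φ_E = EA, so I_d = ε₀ A dE/dt = 5.15×10^-4 A.

5.15×10^-4 A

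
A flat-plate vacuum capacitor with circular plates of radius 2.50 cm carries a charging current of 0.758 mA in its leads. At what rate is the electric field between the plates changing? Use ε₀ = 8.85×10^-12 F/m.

4.36×10^10 V/(m·s)

The displacement current between the plates equals the conduction current, I_d = 0.758 mA.
Then dE/dt = I_d/(ε₀A) = 4.36×10^10 V/(m·s).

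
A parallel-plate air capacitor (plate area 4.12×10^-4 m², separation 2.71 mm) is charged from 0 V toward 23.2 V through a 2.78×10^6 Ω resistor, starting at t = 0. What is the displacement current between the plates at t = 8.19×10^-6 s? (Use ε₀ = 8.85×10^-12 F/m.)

With C = ε₀A/d = (8.85×10^-12)(4.12×10^-4)/(2.71×10^-3) = 1.345×10^-12 F, the time constant is τ = RC = 3.739×10^-6 s, so t/τ = 2.190 and e^(−t/τ) = 0.1119.
I_d = I_cond = (V₀/R) e^(−t/τ) = (8.345×10^-6)(0.1119) = 9.34×10^-7 A.

9.34×10^-7 A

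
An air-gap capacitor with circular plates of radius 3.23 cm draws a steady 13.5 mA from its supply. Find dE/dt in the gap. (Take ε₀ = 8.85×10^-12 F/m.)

4.65×10^11 V/(m·s)

The displacement current between the plates equals the conduction current, I_d = 13.5 mA.
Inverting I_d = ε₀ A dE/dt gives dE/dt = 0.0135 / (8.85×10^-12 · 3.278×10^-3) = 4.65×10^11 V/(m·s).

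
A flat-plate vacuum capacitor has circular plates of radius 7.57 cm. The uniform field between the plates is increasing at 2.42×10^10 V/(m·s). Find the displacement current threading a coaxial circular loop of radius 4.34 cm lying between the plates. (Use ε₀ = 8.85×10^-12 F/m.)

1.27×10^-3 A

Total displacement current: I_d = ε₀(πR²)(dE/dt) = (8.85×10^-12)(0.01800)(2.42×10^10) = 3.855×10^-3 A.
The field is uniform, so I_d,enc = I_d (r/R)² = (3.855×10^-3)(4.34/7.57)² = 1.27×10^-3 A.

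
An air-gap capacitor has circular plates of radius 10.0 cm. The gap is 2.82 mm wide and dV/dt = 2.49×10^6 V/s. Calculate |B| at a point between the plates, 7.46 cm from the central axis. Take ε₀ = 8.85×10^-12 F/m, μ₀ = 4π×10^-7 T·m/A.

With E = V/d, dE/dt = 8.830×10^8 V/(m·s) and πR² = 0.03142 m², giving I_d = ε₀ πR² dE/dt = 2.455×10^-4 A.
For r < R the Ampère–Maxwell law gives B(2πr) = μ₀ I_d (r²/R²), so B = μ₀ I_d r/(2πR²) = (4π×10^-7)(2.455×10^-4)(0.0746)/(2π·0.100²) = 3.66×10^-10 T.

3.66×10^-10 T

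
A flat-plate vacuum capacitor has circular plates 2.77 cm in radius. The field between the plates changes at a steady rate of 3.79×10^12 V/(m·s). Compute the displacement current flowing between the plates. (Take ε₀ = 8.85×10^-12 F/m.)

0.0809 A

The displacement current is ε₀ times dΦ_E/dt = ε₀ A dE/dt = (8.85×10^-12)(2.411×10^-3)(3.79×10^12) = 0.0809 A.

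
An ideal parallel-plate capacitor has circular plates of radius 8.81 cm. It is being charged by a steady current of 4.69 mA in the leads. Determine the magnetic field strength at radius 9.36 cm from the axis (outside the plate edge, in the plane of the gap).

Between the plates the displacement current equals the wire current: I_d = 4.69 mA = 4.69×10^-3 A.
With r > R the enclosed displacement current is the full I_d; B = μ₀ I_d / (2πr) = 1.00×10^-8 T.

1.00×10^-8 T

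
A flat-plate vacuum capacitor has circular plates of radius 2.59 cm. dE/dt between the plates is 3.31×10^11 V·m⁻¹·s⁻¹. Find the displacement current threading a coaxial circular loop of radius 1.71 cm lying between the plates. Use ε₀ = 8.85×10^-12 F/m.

2.69×10^-3 A

Total displacement current: I_d = ε₀(πR²)(dE/dt) = (8.85×10^-12)(2.107×10^-3)(3.31×10^11) = 6.172×10^-3 A.
The field is uniform, so I_d,enc = I_d (r/R)² = (6.172×10^-3)(1.71/2.59)² = 2.69×10^-3 A.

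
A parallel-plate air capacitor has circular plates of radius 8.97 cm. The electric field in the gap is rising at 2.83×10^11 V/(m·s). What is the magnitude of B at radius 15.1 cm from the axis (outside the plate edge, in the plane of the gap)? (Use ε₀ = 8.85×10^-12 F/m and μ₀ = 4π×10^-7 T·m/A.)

8.39×10^-8 T

Through the whole plate area (πR² = 0.02528 m²), I_d = ε₀ πR² dE/dt = 0.06332 A.
For r ≥ R the full I_d is enclosed: B = μ₀ I_d/(2πr) = (4π×10^-7)(0.06332)/(2π·0.151) = 8.39×10^-8 T.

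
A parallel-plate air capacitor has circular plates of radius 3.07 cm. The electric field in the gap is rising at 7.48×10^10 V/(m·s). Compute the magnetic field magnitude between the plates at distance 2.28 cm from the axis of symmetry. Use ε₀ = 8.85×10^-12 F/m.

9.48×10^-9 T

Through the whole plate area (πR² = 2.961×10^-3 m²), I_d = ε₀ πR² dE/dt = 1.960×10^-3 A.
∮B·dl = μ₀ I_d,enc with I_d,enc = I_d r²/R² = 1.081×10^-3 A; so B = μ₀ I_d,enc/(2πr) = 9.48×10^-9 T.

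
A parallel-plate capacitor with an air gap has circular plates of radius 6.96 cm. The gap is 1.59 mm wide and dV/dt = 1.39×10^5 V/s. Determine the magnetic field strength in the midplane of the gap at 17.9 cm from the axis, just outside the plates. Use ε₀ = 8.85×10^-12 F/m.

1.32×10^-11 T

With E = V/d, dE/dt = 8.742×10^7 V/(m·s) and πR² = 0.01522 m², giving I_d = ε₀ πR² dE/dt = 1.178×10^-5 A.
With r > R the enclosed displacement current is the full I_d; B = μ₀ I_d / (2πr) = 1.32×10^-11 T.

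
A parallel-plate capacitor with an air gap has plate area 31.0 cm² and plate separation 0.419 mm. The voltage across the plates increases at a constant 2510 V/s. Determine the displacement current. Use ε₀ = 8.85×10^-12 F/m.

1.64×10^-7 A

The displacement current equals the charging current C dV/dt. With C = ε₀A/d = (8.85×10^-12)(3.10×10^-3)/(4.19×10^-4) = 6.548×10^-11 F, I_d = (6.548×10^-11)(2510) = 1.64×10^-7 A.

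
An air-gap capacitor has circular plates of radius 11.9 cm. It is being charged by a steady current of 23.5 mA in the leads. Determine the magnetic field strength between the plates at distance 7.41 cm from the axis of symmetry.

Between the plates the displacement current equals the wire current: I_d = 23.5 mA = 0.0235 A.
∮B·dl = μ₀ I_d,enc with I_d,enc = I_d r²/R² = 9.112×10^-3 A; so B = μ₀ I_d,enc/(2πr) = 2.46×10^-8 T.

2.46×10^-8 T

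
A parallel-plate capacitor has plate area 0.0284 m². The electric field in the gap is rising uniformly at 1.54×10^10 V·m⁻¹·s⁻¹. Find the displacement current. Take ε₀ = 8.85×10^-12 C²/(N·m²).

I_d = ε₀ A (dE/dt) = (8.85×10^-12)(0.0284 m²)(1.54×10^10) = 3.87×10^-3 A.

3.87×10^-3 A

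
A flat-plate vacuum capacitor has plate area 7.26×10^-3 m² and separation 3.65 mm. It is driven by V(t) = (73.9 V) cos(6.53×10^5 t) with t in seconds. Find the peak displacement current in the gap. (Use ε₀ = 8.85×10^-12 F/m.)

C = ε₀A/d = (8.85×10^-12)(7.26×10^-3)/(3.65×10^-3) = 1.760×10^-11 F; ω = 6.53×10^5 rad/s.
I_d = C dV/dt, so |I_d|_max = C V₀ ω = (1.760×10^-11)(73.9)(6.53×10^5) = 8.49×10^-4 A.

8.49×10^-4 A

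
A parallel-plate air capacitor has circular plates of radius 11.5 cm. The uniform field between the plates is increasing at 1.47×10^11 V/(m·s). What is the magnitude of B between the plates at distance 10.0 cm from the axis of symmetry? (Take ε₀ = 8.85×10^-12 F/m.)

8.17×10^-8 T

Through the whole plate area (πR² = 0.04155 m²), I_d = ε₀ πR² dE/dt = 0.05405 A.
∮B·dl = μ₀ I_d,enc with I_d,enc = I_d r²/R² = 0.04087 A; so B = μ₀ I_d,enc/(2πr) = 8.17×10^-8 T.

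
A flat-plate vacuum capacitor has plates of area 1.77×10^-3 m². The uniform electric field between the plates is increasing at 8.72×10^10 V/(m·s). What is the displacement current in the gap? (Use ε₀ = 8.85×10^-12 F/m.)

The displacement current is ε₀ times dΦ_E/dt = ε₀ A dE/dt = (8.85×10^-12)(1.77×10^-3)(8.72×10^10) = 1.37×10^-3 A.

1.37×10^-3 A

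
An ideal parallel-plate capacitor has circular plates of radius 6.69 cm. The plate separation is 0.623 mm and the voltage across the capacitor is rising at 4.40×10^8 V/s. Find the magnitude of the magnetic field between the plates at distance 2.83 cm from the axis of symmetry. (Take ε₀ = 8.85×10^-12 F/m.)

With E = V/d, dE/dt = 7.063×10^11 V/(m·s) and πR² = 0.01406 m², giving I_d = ε₀ πR² dE/dt = 0.08789 A.
An Ampèrian loop of radius r encloses a fraction (r/R)² of I_d. Then B·2πr = μ₀ I_d (r/R)², giving B = μ₀ I_d r/(2πR²) = 1.11×10^-7 T.

1.11×10^-7 T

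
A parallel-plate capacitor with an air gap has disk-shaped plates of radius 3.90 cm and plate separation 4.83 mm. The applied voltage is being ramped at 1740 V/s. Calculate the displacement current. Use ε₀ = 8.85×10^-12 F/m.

The field between the plates is E = V/d, so dE/dt = (1740)/(4.83×10^-3 m) = 3.602×10^5 V/(m·s).
I_d = ε₀ A (dE/dt) = (8.85×10^-12)(4.778×10^-3)(3.602×10^5) = 1.52×10^-8 A.

1.52×10^-8 A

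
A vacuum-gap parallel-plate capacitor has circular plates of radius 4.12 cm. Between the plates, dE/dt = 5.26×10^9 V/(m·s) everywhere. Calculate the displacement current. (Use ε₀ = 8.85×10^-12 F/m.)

2.48×10^-4 A

I_d = ε₀ A (dE/dt) = (8.85×10^-12)(5.333×10^-3 m²)(5.26×10^9) = 2.48×10^-4 A.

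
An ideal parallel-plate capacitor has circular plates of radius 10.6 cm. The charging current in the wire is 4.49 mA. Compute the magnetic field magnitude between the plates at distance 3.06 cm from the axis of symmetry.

2.45×10^-9 T

No conduction current crosses the gap, so I_d there equals the 4.49×10^-3 A in the leads.
An Ampèrian loop of radius r encloses a fraction (r/R)² of I_d. Then B·2πr = μ₀ I_d (r/R)², giving B = μ₀ I_d r/(2πR²) = 2.45×10^-9 T.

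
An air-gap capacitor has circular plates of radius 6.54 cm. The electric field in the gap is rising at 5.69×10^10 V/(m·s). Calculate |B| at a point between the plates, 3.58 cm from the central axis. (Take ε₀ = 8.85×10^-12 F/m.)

1.13×10^-8 T

Through the whole plate area (πR² = 0.01344 m²), I_d = ε₀ πR² dE/dt = 6.768×10^-3 A.
∮B·dl = μ₀ I_d,enc with I_d,enc = I_d r²/R² = 2.028×10^-3 A; so B = μ₀ I_d,enc/(2πr) = 1.13×10^-8 T.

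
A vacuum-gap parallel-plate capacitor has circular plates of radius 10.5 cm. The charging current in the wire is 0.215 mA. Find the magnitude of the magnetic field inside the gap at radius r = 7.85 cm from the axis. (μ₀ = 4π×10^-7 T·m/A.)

No conduction current crosses the gap, so I_d there equals the 2.15×10^-4 A in the leads.
An Ampèrian loop of radius r encloses a fraction (r/R)² of I_d. Then B·2πr = μ₀ I_d (r/R)², giving B = μ₀ I_d r/(2πR²) = 3.06×10^-10 T.

3.06×10^-10 T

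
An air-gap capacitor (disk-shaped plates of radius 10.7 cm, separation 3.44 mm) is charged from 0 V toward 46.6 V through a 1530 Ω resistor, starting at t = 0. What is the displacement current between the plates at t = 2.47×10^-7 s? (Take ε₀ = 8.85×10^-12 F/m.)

5.32×10^-3 A

C = ε₀A/d = (8.85×10^-12)(0.03597)/(3.44×10^-3) = 9.254×10^-11 F, so τ = RC = 1.416×10^-7 s.
The conduction current is I(t) = (V₀/R) e^(−t/τ), and the displacement current between the plates equals it.
t/τ = 1.744; I_d = (46.6/1530) · e^(−1.744) = (0.03046)(0.1748) = 5.32×10^-3 A.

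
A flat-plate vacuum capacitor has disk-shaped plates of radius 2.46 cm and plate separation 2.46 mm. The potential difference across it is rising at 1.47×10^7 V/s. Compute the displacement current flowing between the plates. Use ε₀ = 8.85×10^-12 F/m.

The displacement current equals the charging current C dV/dt. With C = ε₀A/d = (8.85×10^-12)(1.901×10^-3)/(2.46×10^-3) = 6.839×10^-12 F, I_d = (6.839×10^-12)(1.47×10^7) = 1.01×10^-4 A.

1.01×10^-4 A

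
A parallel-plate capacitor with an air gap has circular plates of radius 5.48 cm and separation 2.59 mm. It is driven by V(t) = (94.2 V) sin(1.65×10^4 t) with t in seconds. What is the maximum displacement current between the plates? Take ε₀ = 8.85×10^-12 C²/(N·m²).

(dE/dt)_max = V₀ω/d = 6.001×10^8 V/(m·s); ω = 1.65×10^4 rad/s.
I_d,max = ε₀ A (dE/dt)_max = (8.85×10^-12)(9.434×10^-3)(6.001×10^8) = 5.01×10^-5 A.

5.01×10^-5 A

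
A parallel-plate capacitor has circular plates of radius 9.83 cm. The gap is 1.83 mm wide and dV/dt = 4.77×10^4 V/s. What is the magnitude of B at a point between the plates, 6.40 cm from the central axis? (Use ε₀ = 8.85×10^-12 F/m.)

9.28×10^-12 T

With E = V/d, dE/dt = 2.607×10^7 V/(m·s) and πR² = 0.03036 m², giving I_d = ε₀ πR² dE/dt = 7.005×10^-6 A.
∮B·dl = μ₀ I_d,enc with I_d,enc = I_d r²/R² = 2.969×10^-6 A; so B = μ₀ I_d,enc/(2πr) = 9.28×10^-12 T.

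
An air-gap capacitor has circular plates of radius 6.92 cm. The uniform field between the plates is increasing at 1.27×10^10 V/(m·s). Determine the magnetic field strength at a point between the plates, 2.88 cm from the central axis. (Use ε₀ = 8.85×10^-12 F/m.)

Total displacement current: I_d = ε₀(πR²)(dE/dt) = (8.85×10^-12)(0.01504)(1.27×10^10) = 1.690×10^-3 A.
An Ampèrian loop of radius r encloses a fraction (r/R)² of I_d. Then B·2πr = μ₀ I_d (r/R)², giving B = μ₀ I_d r/(2πR²) = 2.03×10^-9 T.

2.03×10^-9 T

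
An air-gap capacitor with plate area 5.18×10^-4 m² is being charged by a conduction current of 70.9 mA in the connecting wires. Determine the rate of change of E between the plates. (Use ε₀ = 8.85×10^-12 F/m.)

1.55×10^13 V/(m·s)

By continuity, I_d in the gap equals the 70.9 mA flowing in the wire.
Since I_d = ε₀ A dE/dt, dE/dt = I_d/(ε₀A) = (0.0709)/((8.85×10^-12)(5.18×10^-4)) = 1.55×10^13 V/(m·s).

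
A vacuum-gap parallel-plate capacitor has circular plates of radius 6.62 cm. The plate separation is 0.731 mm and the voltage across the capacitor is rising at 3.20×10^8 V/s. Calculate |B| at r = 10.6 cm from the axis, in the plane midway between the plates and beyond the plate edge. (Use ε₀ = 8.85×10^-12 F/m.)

1.01×10^-7 T

With E = V/d, dE/dt = 4.378×10^11 V/(m·s) and πR² = 0.01377 m², giving I_d = ε₀ πR² dE/dt = 0.05335 A.
With r > R the enclosed displacement current is the full I_d; B = μ₀ I_d / (2πr) = 1.01×10^-7 T.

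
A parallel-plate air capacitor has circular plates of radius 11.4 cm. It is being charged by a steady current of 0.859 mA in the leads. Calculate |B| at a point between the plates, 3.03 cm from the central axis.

4.01×10^-10 T

Between the plates the displacement current equals the wire current: I_d = 0.859 mA = 8.59×10^-4 A.
∮B·dl = μ₀ I_d,enc with I_d,enc = I_d r²/R² = 6.068×10^-5 A; so B = μ₀ I_d,enc/(2πr) = 4.01×10^-10 T.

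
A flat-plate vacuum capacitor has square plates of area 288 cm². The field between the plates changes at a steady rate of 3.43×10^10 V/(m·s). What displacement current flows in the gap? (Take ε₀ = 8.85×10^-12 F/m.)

8.74×10^-3 A

I_d = ε₀ A (dE/dt) = (8.85×10^-12)(0.0288 m²)(3.43×10^10) = 8.74×10^-3 A.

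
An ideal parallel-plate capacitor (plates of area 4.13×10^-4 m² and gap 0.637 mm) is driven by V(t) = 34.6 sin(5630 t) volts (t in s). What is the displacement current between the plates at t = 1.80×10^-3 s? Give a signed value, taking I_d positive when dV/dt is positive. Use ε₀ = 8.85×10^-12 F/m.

dE/dt = (V₀ω/d)·cos(ωt) with ωt = 10.134 rad: (34.6)(5630)(-0.7589)/(6.37×10^-4) = -2.321×10^8 V/(m·s).
I_d = ε₀ A dE/dt = (8.85×10^-12)(4.13×10^-4)(-2.321×10^8) = -8.48×10^-7 A.

-8.48×10^-7 A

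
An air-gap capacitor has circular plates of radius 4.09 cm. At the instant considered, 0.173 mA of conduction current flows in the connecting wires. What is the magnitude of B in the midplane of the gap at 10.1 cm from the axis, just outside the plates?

By continuity the displacement current in the gap matches the conduction current: I_d = 1.73×10^-4 A.
With r > R the enclosed displacement current is the full I_d; B = μ₀ I_d / (2πr) = 3.43×10^-10 T.

3.43×10^-10 T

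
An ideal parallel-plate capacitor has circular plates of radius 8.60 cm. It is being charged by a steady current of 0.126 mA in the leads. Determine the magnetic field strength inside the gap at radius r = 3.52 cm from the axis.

No conduction current crosses the gap, so I_d there equals the 1.26×10^-4 A in the leads.
∮B·dl = μ₀ I_d,enc with I_d,enc = I_d r²/R² = 2.111×10^-5 A; so B = μ₀ I_d,enc/(2πr) = 1.20×10^-10 T.

1.20×10^-10 T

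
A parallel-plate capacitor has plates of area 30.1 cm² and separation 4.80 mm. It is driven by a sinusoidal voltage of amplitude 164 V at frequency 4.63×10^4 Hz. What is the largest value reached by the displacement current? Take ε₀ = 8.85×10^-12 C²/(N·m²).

2.65×10^-4 A

(dE/dt)_max = V₀ω/d = 9.939×10^9 V/(m·s); ω = 2πf = 2.909×10^5 rad/s.
I_d,max = ε₀ A (dE/dt)_max = (8.85×10^-12)(3.01×10^-3)(9.939×10^9) = 2.65×10^-4 A.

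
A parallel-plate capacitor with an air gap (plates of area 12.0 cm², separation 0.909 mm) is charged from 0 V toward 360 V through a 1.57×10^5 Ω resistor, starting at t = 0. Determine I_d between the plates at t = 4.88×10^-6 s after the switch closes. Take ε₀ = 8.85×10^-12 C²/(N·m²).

C = ε₀A/d = (8.85×10^-12)(1.20×10^-3)/(9.09×10^-4) = 1.168×10^-11 F, so τ = RC = 1.834×10^-6 s.
The conduction current is I(t) = (V₀/R) e^(−t/τ), and the displacement current between the plates equals it.
t/τ = 2.661; I_d = (360/1.57×10^5) · e^(−2.661) = (2.293×10^-3)(0.06988) = 1.60×10^-4 A.

1.60×10^-4 A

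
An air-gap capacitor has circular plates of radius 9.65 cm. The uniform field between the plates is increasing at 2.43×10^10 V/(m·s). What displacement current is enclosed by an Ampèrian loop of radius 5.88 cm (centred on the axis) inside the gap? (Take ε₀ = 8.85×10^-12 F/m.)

Through the whole plate area (πR² = 0.02926 m²), I_d = ε₀ πR² dE/dt = 6.293×10^-3 A.
Since J_d is uniform, the enclosed fraction is (r/R)² = 0.3713, giving I_d,enc = 2.34×10^-3 A.

2.34×10^-3 A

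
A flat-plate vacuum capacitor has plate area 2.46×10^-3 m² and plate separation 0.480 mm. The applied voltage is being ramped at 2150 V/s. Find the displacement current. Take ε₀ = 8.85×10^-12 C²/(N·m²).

E = V/d so dE/dt = (dV/dt)/d = 4.479×10^6 V/(m·s), and I_d = ε₀ A dE/dt = (8.85×10^-12)(2.46×10^-3)(4.479×10^6) = 9.75×10^-8 A.

9.75×10^-8 A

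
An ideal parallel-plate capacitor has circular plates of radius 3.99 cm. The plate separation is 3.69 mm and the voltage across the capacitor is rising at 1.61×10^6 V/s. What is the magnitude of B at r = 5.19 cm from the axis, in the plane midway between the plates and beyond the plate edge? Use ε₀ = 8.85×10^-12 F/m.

With E = V/d, dE/dt = 4.363×10^8 V/(m·s) and πR² = 5.001×10^-3 m², giving I_d = ε₀ πR² dE/dt = 1.931×10^-5 A.
For r ≥ R the full I_d is enclosed: B = μ₀ I_d/(2πr) = (4π×10^-7)(1.931×10^-5)/(2π·0.0519) = 7.44×10^-11 T.

7.44×10^-11 T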